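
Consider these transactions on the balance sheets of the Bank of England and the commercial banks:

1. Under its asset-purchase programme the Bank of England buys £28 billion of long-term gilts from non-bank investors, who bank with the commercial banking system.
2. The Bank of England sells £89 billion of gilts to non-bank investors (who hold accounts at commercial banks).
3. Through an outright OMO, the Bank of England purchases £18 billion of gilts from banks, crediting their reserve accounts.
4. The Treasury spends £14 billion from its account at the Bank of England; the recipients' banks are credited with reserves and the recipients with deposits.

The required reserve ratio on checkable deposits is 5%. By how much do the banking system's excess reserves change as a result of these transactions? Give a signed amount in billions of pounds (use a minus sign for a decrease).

-£26.65 billion

Asset purchase (from non-banks) £28 billion: reserves +£28B, deposits +£28B.
Asset sale (to non-banks) £89 billion: reserves −£89B, deposits −£89B.
OMO purchase (from banks) £18 billion: reserves +£18B, deposits 0.
Government spending £14 billion: reserves +£14B, deposits +£14B.
Totals: Δreserves = −£29B, Δdeposits = −£47B.
Δrequired reserves = 5% × −£47B = −£2.35B.
Δexcess reserves = Δreserves − Δrequired = −£29B − (−£2.35B) = -£26.65 billion.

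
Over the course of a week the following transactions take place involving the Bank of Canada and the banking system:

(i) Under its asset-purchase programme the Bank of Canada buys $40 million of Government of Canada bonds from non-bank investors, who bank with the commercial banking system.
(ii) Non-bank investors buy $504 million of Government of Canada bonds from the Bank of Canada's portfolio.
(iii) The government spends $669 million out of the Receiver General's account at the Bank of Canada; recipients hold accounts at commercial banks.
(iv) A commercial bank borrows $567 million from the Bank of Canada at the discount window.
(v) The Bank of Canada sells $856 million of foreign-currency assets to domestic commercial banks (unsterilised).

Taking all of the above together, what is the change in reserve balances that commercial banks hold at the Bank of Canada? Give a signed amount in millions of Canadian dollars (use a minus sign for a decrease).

-$84 million

Asset purchase (from non-banks) $40 million: the Bank of Canada pays by crediting reserve accounts → +$40M.
Asset sale (to non-banks) $504 million: the non-bank buyers' banks settle from reserves → −$504M.
Government spending $669 million: government payments flow into bank reserve accounts → +$669M.
Discount-window loan $567 million: the loan is credited to the bank's reserve account → +$567M.
FX sale $856 million: the buying banks pay out of their reserve balances → −$856M.
Net: 40 − 504 + 669 + 567 − 856 = -$84 million.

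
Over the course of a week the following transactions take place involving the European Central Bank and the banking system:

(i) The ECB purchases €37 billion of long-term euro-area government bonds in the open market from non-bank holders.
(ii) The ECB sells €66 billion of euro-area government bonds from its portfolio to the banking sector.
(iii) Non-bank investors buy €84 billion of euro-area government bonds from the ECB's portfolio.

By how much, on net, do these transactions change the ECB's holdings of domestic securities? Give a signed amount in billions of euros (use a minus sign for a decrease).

-€113 billion

Asset purchase (from non-banks) €37 billion: securities added to the ECB's portfolio → +€37B.
OMO sale (to banks) €66 billion: securities removed from the ECB's portfolio → −€66B.
Asset sale (to non-banks) €84 billion: securities removed from the ECB's portfolio → −€84B.
Net: 37 − 66 − 84 = -€113 billion.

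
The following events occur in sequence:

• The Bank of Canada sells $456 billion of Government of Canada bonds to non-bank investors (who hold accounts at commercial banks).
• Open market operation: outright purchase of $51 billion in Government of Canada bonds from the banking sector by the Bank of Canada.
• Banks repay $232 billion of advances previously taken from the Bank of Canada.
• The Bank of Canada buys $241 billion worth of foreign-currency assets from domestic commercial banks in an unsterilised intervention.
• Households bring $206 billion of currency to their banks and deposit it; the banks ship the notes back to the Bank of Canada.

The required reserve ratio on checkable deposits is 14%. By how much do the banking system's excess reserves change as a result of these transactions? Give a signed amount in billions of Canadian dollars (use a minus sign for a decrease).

-$155 billion

Asset sale (to non-banks) $456 billion: reserves −$456B, deposits −$456B.
OMO purchase (from banks) $51 billion: reserves +$51B, deposits 0.
Discount-window repayment $232 billion: reserves −$232B, deposits 0.
FX purchase $241 billion: reserves +$241B, deposits 0.
Currency deposit $206 billion: reserves +$206B, deposits +$206B.
Totals: Δreserves = −$190B, Δdeposits = −$250B.
Δrequired reserves = 14% × −$250B = −$35B.
Δexcess reserves = Δreserves − Δrequired = −$190B − (−$35B) = -$155 billion.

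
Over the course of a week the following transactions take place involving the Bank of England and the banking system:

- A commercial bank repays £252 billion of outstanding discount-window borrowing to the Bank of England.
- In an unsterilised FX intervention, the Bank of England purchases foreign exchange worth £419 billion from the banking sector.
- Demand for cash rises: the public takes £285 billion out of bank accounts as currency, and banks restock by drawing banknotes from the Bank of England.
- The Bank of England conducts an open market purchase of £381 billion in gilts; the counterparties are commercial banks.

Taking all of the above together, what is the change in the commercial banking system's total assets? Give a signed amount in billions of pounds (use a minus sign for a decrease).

-£537 billion

Bank of England balance sheet:
  Assets:      Securities +£381B, Loans to banks −£252B, Foreign assets +£419B
  Liabilities: Bank reserves +£263B, Currency in circulation +£285B
Commercial banking system:
  Assets:      Reserves at CB +£263B, Securities −£381B, Foreign assets −£419B
  Liabilities: Checkable deposits −£285B, Borrowings from CB −£252B
Change in total bank assets = -£537 billion.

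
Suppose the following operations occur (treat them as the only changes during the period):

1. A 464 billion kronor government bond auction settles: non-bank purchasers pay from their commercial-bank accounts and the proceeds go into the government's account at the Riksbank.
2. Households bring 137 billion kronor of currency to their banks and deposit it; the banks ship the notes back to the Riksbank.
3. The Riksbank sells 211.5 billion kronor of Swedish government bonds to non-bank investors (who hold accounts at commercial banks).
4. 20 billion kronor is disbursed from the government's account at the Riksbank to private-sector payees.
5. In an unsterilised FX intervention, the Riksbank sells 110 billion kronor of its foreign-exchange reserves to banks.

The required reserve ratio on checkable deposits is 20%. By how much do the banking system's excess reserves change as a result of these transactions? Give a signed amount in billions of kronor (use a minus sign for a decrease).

Government account inflow 464 billion kronor: reserves −464B, deposits −464B.
Currency deposit 137 billion kronor: reserves +137B, deposits +137B.
Asset sale (to non-banks) 211.5 billion kronor: reserves −211.5B, deposits −211.5B.
Government spending 20 billion kronor: reserves +20B, deposits +20B.
FX sale 110 billion kronor: reserves −110B, deposits 0.
Totals: Δreserves = −628.5B, Δdeposits = −518.5B.
Δrequired reserves = 20% × −518.5B = −103.7B.
Δexcess reserves = Δreserves − Δrequired = −628.5B − (−103.7B) = -524.8 billion.

-524.8 billion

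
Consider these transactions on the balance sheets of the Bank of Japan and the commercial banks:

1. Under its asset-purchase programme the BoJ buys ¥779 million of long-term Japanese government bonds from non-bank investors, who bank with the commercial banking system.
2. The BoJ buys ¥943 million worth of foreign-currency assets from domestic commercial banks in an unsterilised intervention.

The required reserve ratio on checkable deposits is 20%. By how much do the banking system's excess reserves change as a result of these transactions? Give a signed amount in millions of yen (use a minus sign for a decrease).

+¥1566.2 million

Asset purchase (from non-banks) ¥779 million: reserves +¥779M, deposits +¥779M.
FX purchase ¥943 million: reserves +¥943M, deposits 0.
Totals: Δreserves = +¥1722M, Δdeposits = +¥779M.
Δrequired reserves = 20% × +¥779M = +¥155.8M.
Δexcess reserves = Δreserves − Δrequired = +¥1722M − (+¥155.8M) = +¥1566.2 million.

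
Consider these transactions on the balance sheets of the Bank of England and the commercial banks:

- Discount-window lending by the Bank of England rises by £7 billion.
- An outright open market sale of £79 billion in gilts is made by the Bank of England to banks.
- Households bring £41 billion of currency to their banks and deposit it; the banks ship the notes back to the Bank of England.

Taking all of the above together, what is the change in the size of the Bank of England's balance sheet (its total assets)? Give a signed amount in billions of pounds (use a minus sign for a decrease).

Discount-window loan £7 billion: a Bank of England asset is acquired → +£7B.
OMO sale (to banks) £79 billion: a Bank of England asset is shed → −£79B.
Currency deposit £41 billion: only the composition of liabilities changes → 0.
Net: 7 − 79 + 0 = -£72 billion.

-£72 billion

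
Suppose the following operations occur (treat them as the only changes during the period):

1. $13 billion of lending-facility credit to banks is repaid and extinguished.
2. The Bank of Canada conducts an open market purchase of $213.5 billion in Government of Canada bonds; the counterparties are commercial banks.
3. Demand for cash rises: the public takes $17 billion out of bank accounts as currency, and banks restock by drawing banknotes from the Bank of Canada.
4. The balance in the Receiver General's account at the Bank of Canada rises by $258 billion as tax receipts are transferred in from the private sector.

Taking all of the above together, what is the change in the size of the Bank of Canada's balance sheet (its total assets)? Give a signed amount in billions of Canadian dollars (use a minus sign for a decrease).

+$200.5 billion

Bank of Canada balance sheet:
  Assets:      Securities +$213.5B, Loans to banks −$13B
  Liabilities: Bank reserves −$74.5B, Currency in circulation +$17B, Government deposits +$258B
Change in total Bank of Canada assets = +$200.5 billion.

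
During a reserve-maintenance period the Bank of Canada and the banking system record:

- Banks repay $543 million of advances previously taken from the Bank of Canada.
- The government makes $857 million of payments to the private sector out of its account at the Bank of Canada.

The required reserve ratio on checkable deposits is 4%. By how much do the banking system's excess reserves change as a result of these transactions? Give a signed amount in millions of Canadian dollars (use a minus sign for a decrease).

Discount-window repayment $543 million: reserves −$543M, deposits 0.
Government spending $857 million: reserves +$857M, deposits +$857M.
Totals: Δreserves = +$314M, Δdeposits = +$857M.
Δrequired reserves = 4% × +$857M = +$34.28M.
Δexcess reserves = Δreserves − Δrequired = +$314M − (+$34.28M) = +$279.72 million.

+$279.72 million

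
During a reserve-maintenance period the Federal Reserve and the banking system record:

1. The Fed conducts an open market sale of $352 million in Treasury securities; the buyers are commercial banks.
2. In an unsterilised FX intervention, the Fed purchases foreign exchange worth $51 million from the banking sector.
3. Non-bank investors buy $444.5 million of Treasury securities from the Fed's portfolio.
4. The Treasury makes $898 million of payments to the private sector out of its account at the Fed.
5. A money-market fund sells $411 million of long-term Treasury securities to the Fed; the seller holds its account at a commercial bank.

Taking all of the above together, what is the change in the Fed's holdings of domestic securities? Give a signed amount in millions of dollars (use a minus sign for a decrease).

-$385.5 million

Fed balance sheet:
  Assets:      Securities −$385.5M, Foreign assets +$51M
  Liabilities: Bank reserves +$563.5M, Government deposits −$898M
Commercial banking system:
  Assets:      Reserves at CB +$563.5M, Securities +$352M, Foreign assets −$51M
  Liabilities: Checkable deposits +$864.5M
So the change in the Fed's holdings of domestic securities is -$385.5 million.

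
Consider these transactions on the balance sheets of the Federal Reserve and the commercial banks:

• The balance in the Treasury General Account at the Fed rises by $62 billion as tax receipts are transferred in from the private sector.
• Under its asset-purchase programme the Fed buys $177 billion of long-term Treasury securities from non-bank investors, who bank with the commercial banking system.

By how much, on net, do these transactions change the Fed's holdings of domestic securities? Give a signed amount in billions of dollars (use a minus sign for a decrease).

+$177 billion

Government account inflow $62 billion: the Fed's securities portfolio is untouched → 0.
Asset purchase (from non-banks) $177 billion: securities added to the Fed's portfolio → +$177B.
Net: 0 + 177 = +$177 billion.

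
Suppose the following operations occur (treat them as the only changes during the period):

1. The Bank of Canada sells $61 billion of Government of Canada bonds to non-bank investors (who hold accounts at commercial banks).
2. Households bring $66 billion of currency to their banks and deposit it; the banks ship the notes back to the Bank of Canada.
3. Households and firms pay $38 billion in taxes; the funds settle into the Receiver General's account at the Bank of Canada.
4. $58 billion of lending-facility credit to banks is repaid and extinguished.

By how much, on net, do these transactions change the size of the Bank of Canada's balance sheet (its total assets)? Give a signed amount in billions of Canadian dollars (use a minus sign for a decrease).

Asset sale (to non-banks) $61 billion: a Bank of Canada asset is shed → −$61B.
Currency deposit $66 billion: only the composition of liabilities changes → 0.
Government account inflow $38 billion: only the composition of liabilities changes → 0.
Discount-window repayment $58 billion: a Bank of Canada asset is shed → −$58B.
Net: −61 + 0 + 0 − 58 = -$119 billion.

-$119 billion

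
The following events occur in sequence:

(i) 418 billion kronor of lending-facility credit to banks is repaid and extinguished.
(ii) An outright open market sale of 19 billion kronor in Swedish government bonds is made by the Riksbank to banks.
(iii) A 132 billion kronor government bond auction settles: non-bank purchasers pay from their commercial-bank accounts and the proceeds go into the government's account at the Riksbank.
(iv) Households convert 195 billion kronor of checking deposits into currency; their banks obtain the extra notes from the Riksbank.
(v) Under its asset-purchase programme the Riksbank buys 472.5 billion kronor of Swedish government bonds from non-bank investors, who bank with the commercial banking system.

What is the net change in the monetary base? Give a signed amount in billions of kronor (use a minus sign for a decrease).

-96.5 billion

Discount-window repayment 418 billion kronor: Riksbank balance sheet contracts → −418B.
OMO sale (to banks) 19 billion kronor: Riksbank balance sheet contracts → −19B.
Government account inflow 132 billion kronor: reserves shift to a non-base liability → −132B.
Currency withdrawal 195 billion kronor: just a shift between currency and reserves — both are base money → 0.
Asset purchase (from non-banks) 472.5 billion kronor: Riksbank balance sheet expands → +472.5B.
Net: −418 − 19 − 132 + 0 + 472.5 = -96.5 billion.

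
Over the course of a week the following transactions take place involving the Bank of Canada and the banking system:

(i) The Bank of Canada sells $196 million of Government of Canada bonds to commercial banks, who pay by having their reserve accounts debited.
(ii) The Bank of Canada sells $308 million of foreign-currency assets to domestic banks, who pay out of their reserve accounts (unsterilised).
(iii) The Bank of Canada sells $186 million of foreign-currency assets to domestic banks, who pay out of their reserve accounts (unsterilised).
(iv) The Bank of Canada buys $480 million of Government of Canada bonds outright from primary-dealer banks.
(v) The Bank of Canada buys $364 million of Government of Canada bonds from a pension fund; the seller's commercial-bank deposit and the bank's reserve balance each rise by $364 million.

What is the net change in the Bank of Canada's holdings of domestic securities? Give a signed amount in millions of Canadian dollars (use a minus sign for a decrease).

OMO sale (to banks) $196 million: securities removed from the Bank of Canada's portfolio → −$196M.
FX sale $308 million: the Bank of Canada's securities portfolio is untouched → 0.
FX sale $186 million: the Bank of Canada's securities portfolio is untouched → 0.
OMO purchase (from banks) $480 million: securities added to the Bank of Canada's portfolio → +$480M.
Asset purchase (from non-banks) $364 million: securities added to the Bank of Canada's portfolio → +$364M.
Net: −196 + 0 + 0 + 480 + 364 = +$648 million.

+$648 million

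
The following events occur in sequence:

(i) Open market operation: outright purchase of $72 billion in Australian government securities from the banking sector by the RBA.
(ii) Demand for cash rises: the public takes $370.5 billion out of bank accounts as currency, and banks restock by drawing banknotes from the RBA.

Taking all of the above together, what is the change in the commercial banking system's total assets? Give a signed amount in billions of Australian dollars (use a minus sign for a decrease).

-$370.5 billion

RBA balance sheet:
  Assets:      Securities +$72B
  Liabilities: Bank reserves −$298.5B, Currency in circulation +$370.5B
Commercial banking system:
  Assets:      Reserves at CB −$298.5B, Securities −$72B
  Liabilities: Checkable deposits −$370.5B
Change in total bank assets = -$370.5 billion.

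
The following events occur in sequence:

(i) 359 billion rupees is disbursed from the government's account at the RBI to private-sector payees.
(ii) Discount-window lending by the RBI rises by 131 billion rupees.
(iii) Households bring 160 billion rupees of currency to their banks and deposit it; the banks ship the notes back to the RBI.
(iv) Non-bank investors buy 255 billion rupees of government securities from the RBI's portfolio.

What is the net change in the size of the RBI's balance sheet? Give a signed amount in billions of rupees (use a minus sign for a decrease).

Government spending 359 billion rupees: only the composition of liabilities changes → 0.
Discount-window loan 131 billion rupees: an RBI asset is acquired → +131B.
Currency deposit 160 billion rupees: only the composition of liabilities changes → 0.
Asset sale (to non-banks) 255 billion rupees: an RBI asset is shed → −255B.
Net: 0 + 131 + 0 − 255 = -124 billion.

-124 billion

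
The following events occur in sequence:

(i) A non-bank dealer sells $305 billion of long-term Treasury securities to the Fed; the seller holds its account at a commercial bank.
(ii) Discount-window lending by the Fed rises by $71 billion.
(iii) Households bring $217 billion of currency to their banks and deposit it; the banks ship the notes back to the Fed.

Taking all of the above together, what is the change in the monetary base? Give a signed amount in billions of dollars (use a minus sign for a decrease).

Fed balance sheet:
  Assets:      Securities +$305B, Loans to banks +$71B
  Liabilities: Bank reserves +$593B, Currency in circulation −$217B
Commercial banking system:
  Assets:      Reserves at CB +$593B
  Liabilities: Checkable deposits +$522B, Borrowings from CB +$71B
Monetary base = currency + reserves: −$217B + (+$593B) = +$376 billion.

+$376 billion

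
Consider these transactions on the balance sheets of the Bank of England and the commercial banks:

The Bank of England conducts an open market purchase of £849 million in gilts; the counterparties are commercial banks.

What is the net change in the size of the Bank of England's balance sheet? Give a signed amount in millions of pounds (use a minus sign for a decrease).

+£849 million

OMO purchase (from banks) £849 million: a Bank of England asset is acquired → +£849M.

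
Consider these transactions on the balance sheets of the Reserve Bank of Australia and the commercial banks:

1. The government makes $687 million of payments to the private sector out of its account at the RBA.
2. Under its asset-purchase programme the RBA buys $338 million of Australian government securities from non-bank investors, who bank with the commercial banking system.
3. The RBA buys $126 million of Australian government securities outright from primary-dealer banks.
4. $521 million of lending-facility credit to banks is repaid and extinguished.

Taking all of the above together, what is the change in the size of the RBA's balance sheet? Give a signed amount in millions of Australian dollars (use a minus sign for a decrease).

-$57 million

Government spending $687 million: only the composition of liabilities changes → 0.
Asset purchase (from non-banks) $338 million: an RBA asset is acquired → +$338M.
OMO purchase (from banks) $126 million: an RBA asset is acquired → +$126M.
Discount-window repayment $521 million: an RBA asset is shed → −$521M.
Net: 0 + 338 + 126 − 521 = -$57 million.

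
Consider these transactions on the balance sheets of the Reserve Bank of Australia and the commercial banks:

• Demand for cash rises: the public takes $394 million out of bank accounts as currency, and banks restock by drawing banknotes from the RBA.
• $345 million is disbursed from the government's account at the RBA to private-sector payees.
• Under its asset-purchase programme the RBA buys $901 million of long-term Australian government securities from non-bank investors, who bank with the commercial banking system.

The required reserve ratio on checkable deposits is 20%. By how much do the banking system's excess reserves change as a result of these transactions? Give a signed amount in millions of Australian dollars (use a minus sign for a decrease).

+$681.6 million

Currency withdrawal $394 million: reserves −$394M, deposits −$394M.
Government spending $345 million: reserves +$345M, deposits +$345M.
Asset purchase (from non-banks) $901 million: reserves +$901M, deposits +$901M.
Totals: Δreserves = +$852M, Δdeposits = +$852M.
Δrequired reserves = 20% × +$852M = +$170.4M.
Δexcess reserves = Δreserves − Δrequired = +$852M − (+$170.4M) = +$681.6 million.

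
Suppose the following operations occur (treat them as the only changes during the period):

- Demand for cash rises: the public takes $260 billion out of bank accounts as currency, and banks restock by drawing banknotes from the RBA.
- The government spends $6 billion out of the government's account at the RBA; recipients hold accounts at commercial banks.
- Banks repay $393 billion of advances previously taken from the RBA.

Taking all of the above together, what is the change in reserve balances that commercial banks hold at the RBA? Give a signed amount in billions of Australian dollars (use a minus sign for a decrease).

-$647 billion

RBA balance sheet:
  Assets:      Loans to banks −$393B
  Liabilities: Bank reserves −$647B, Currency in circulation +$260B, Government deposits −$6B
Commercial banking system:
  Assets:      Reserves at CB −$647B
  Liabilities: Checkable deposits −$254B, Borrowings from CB −$393B
So the change in reserve balances that commercial banks hold at the RBA is -$647 billion.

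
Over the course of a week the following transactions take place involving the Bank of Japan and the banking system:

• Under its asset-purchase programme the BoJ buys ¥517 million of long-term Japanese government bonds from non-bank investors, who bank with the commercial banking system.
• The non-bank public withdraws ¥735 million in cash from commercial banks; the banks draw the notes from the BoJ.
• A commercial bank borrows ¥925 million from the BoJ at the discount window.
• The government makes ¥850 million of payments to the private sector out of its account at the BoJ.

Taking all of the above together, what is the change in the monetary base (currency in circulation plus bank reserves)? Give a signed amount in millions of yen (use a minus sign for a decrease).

+¥2292 million

BoJ balance sheet:
  Assets:      Securities +¥517M, Loans to banks +¥925M
  Liabilities: Bank reserves +¥1557M, Currency in circulation +¥735M, Government deposits −¥850M
Commercial banking system:
  Assets:      Reserves at CB +¥1557M
  Liabilities: Checkable deposits +¥632M, Borrowings from CB +¥925M
Monetary base = currency + reserves: +¥735M + (+¥1557M) = +¥2292 million.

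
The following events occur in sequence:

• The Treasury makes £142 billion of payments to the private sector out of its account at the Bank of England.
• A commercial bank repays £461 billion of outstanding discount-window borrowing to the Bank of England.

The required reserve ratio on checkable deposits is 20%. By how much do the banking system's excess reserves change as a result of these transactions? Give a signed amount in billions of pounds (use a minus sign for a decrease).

-£347.4 billion

Government spending £142 billion: reserves +£142B, deposits +£142B.
Discount-window repayment £461 billion: reserves −£461B, deposits 0.
Totals: Δreserves = −£319B, Δdeposits = +£142B.
Δrequired reserves = 20% × +£142B = +£28.4B.
Δexcess reserves = Δreserves − Δrequired = −£319B − (+£28.4B) = -£347.4 billion.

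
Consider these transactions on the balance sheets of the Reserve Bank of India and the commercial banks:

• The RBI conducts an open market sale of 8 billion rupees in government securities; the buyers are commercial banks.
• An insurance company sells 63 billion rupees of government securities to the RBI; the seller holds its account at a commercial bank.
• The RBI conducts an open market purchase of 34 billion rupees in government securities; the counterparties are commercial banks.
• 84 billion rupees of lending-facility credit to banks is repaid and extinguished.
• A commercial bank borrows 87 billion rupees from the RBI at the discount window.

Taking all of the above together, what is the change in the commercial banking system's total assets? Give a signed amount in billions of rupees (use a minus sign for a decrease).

+66 billion

OMO sale (to banks) 8 billion rupees: just an asset swap on bank balance sheets → 0.
Asset purchase (from non-banks) 63 billion rupees: bank balance sheets expand → +63B.
OMO purchase (from banks) 34 billion rupees: just an asset swap on bank balance sheets → 0.
Discount-window repayment 84 billion rupees: bank balance sheets shrink → −84B.
Discount-window loan 87 billion rupees: bank balance sheets expand → +87B.
Net: 0 + 63 + 0 − 84 + 87 = +66 billion.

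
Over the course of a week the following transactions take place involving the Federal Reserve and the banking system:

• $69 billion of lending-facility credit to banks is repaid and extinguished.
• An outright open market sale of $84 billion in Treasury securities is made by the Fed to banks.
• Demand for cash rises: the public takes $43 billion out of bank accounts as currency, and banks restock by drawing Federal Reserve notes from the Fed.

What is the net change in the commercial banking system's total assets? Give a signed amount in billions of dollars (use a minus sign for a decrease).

-$112 billion

Fed balance sheet:
  Assets:      Securities −$84B, Loans to banks −$69B
  Liabilities: Bank reserves −$196B, Currency in circulation +$43B
Commercial banking system:
  Assets:      Reserves at CB −$196B, Securities +$84B
  Liabilities: Checkable deposits −$43B, Borrowings from CB −$69B
Change in total bank assets = -$112 billion.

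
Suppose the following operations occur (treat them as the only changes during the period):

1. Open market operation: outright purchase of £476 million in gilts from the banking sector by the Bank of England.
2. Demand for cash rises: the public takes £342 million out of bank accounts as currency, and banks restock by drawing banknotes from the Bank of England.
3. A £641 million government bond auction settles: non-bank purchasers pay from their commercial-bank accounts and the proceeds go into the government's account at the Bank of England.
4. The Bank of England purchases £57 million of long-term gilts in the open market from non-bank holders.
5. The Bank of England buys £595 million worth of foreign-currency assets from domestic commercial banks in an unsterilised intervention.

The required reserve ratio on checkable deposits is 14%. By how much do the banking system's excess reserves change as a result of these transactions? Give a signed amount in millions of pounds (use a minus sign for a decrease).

OMO purchase (from banks) £476 million: reserves +£476M, deposits 0.
Currency withdrawal £342 million: reserves −£342M, deposits −£342M.
Government account inflow £641 million: reserves −£641M, deposits −£641M.
Asset purchase (from non-banks) £57 million: reserves +£57M, deposits +£57M.
FX purchase £595 million: reserves +£595M, deposits 0.
Totals: Δreserves = +£145M, Δdeposits = −£926M.
Δrequired reserves = 14% × −£926M = −£129.64M.
Δexcess reserves = Δreserves − Δrequired = +£145M − (−£129.64M) = +£274.64 million.

+£274.64 million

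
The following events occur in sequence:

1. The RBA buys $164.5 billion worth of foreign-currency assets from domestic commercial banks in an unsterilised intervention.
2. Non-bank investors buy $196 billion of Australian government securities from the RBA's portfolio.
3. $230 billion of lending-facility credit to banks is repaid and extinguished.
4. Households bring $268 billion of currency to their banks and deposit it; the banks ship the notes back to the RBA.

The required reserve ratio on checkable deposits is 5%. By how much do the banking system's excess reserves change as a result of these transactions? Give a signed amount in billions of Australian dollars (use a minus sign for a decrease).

FX purchase $164.5 billion: reserves +$164.5B, deposits 0.
Asset sale (to non-banks) $196 billion: reserves −$196B, deposits −$196B.
Discount-window repayment $230 billion: reserves −$230B, deposits 0.
Currency deposit $268 billion: reserves +$268B, deposits +$268B.
Totals: Δreserves = +$6.5B, Δdeposits = +$72B.
Δrequired reserves = 5% × +$72B = +$3.6B.
Δexcess reserves = Δreserves − Δrequired = +$6.5B − (+$3.6B) = +$2.9 billion.

+$2.9 billion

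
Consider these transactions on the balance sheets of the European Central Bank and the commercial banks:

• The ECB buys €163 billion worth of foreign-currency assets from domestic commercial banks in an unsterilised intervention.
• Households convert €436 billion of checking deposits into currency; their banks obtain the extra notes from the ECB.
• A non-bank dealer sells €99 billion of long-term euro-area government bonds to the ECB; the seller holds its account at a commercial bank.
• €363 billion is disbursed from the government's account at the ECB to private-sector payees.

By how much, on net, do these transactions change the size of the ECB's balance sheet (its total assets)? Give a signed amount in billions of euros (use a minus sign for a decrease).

+€262 billion

FX purchase €163 billion: an ECB asset is acquired → +€163B.
Currency withdrawal €436 billion: only the composition of liabilities changes → 0.
Asset purchase (from non-banks) €99 billion: an ECB asset is acquired → +€99B.
Government spending €363 billion: only the composition of liabilities changes → 0.
Net: 163 + 0 + 99 + 0 = +€262 billion.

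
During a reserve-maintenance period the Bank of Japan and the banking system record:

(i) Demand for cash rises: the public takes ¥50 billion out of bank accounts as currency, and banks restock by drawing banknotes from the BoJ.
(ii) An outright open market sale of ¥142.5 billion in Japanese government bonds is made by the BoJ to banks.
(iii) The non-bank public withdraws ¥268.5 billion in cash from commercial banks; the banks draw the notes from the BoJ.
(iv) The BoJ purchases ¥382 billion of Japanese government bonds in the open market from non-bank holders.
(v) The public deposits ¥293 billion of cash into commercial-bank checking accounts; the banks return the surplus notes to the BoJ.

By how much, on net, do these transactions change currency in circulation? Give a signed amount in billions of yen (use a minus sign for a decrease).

+¥25.5 billion

Currency withdrawal ¥50 billion: notes leave the central bank → +¥50B.
OMO sale (to banks) ¥142.5 billion: no currency enters or leaves circulation → 0.
Currency withdrawal ¥268.5 billion: notes leave the central bank → +¥268.5B.
Asset purchase (from non-banks) ¥382 billion: no currency enters or leaves circulation → 0.
Currency deposit ¥293 billion: notes return to the central bank → −¥293B.
Net: 50 + 0 + 268.5 + 0 − 293 = +¥25.5 billion.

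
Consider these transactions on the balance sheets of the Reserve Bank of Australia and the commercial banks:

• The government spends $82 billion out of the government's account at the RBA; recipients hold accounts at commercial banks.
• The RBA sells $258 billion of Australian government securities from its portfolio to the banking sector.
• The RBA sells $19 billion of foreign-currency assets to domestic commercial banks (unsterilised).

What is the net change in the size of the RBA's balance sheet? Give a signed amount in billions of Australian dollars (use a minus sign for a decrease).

Government spending $82 billion: only the composition of liabilities changes → 0.
OMO sale (to banks) $258 billion: an RBA asset is shed → −$258B.
FX sale $19 billion: an RBA asset is shed → −$19B.
Net: 0 − 258 − 19 = -$277 billion.

-$277 billion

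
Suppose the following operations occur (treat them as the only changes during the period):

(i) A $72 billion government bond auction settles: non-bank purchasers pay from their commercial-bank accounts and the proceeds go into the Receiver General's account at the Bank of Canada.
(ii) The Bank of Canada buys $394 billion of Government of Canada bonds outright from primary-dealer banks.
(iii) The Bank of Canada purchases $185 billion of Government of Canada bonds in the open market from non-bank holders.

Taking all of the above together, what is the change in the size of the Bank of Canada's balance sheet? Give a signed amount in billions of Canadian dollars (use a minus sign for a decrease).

+$579 billion

Government account inflow $72 billion: only the composition of liabilities changes → 0.
OMO purchase (from banks) $394 billion: a Bank of Canada asset is acquired → +$394B.
Asset purchase (from non-banks) $185 billion: a Bank of Canada asset is acquired → +$185B.
Net: 0 + 394 + 185 = +$579 billion.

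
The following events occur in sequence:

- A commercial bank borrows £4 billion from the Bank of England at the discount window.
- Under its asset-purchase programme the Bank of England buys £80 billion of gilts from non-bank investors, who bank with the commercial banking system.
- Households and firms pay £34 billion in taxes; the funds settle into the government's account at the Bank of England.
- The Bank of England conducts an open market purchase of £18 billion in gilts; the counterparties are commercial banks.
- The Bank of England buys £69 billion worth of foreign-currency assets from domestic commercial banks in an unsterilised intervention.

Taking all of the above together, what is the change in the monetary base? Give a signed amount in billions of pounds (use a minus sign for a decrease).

+£137 billion

Discount-window loan £4 billion: Bank of England balance sheet expands → +£4B.
Asset purchase (from non-banks) £80 billion: Bank of England balance sheet expands → +£80B.
Government account inflow £34 billion: reserves shift to a non-base liability → −£34B.
OMO purchase (from banks) £18 billion: Bank of England balance sheet expands → +£18B.
FX purchase £69 billion: Bank of England balance sheet expands → +£69B.
Net: 4 + 80 − 34 + 18 + 69 = +£137 billion.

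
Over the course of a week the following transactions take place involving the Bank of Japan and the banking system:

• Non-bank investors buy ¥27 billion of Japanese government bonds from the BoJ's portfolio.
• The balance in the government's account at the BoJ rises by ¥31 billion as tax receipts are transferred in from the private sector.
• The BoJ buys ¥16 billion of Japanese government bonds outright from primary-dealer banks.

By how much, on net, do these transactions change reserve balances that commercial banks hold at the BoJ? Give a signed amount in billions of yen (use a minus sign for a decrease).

-¥42 billion

BoJ balance sheet:
  Assets:      Securities −¥11B
  Liabilities: Bank reserves −¥42B, Government deposits +¥31B
So the change in reserve balances that commercial banks hold at the BoJ is -¥42 billion.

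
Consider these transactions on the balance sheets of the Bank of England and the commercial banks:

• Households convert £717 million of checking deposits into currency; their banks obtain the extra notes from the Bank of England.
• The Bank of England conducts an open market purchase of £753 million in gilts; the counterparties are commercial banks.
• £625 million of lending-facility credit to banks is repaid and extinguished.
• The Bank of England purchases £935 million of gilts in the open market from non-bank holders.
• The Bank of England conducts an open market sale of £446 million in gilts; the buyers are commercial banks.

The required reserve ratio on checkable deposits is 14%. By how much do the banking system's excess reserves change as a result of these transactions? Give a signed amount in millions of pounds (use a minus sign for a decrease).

Currency withdrawal £717 million: reserves −£717M, deposits −£717M.
OMO purchase (from banks) £753 million: reserves +£753M, deposits 0.
Discount-window repayment £625 million: reserves −£625M, deposits 0.
Asset purchase (from non-banks) £935 million: reserves +£935M, deposits +£935M.
OMO sale (to banks) £446 million: reserves −£446M, deposits 0.
Totals: Δreserves = −£100M, Δdeposits = +£218M.
Δrequired reserves = 14% × +£218M = +£30.52M.
Δexcess reserves = Δreserves − Δrequired = −£100M − (+£30.52M) = -£130.52 million.

-£130.52 million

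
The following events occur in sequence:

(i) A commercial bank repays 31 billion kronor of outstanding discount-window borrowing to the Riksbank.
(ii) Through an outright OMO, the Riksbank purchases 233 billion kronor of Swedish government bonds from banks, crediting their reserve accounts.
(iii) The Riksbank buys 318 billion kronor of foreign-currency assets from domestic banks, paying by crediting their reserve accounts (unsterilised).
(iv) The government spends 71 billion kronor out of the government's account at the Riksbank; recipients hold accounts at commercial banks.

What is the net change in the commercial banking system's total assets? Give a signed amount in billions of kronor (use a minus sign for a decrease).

+40 billion

Discount-window repayment 31 billion kronor: bank balance sheets shrink → −31B.
OMO purchase (from banks) 233 billion kronor: just an asset swap on bank balance sheets → 0.
FX purchase 318 billion kronor: just an asset swap on bank balance sheets → 0.
Government spending 71 billion kronor: bank balance sheets expand → +71B.
Net: −31 + 0 + 0 + 71 = +40 billion.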